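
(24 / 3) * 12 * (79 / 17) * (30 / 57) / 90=2528 / 969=2.61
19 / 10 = 1.90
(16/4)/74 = 2/37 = 0.05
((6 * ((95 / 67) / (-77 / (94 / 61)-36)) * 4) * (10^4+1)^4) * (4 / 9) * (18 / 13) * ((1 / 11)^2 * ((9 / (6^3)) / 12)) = -178671450716714417860 / 2554994013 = -69930281561.37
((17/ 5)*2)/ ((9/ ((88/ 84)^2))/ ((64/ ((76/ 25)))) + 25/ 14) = 9215360/ 2947877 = 3.13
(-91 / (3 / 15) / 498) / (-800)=91 / 79680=0.00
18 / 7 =2.57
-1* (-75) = 75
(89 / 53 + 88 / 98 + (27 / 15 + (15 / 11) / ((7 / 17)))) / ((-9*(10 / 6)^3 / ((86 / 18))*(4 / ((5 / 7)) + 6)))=-15741483 / 207110750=-0.08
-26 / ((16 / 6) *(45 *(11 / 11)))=-13 / 60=-0.22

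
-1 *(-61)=61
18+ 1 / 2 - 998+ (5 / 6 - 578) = -4670 / 3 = -1556.67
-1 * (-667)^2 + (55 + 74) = -444760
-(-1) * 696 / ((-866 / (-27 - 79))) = 36888 / 433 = 85.19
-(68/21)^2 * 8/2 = -41.94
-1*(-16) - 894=-878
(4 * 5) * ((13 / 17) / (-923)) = -20 / 1207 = -0.02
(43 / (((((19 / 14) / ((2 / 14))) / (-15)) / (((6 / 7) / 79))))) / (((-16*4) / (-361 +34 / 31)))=-4.14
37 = 37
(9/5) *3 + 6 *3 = 117/5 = 23.40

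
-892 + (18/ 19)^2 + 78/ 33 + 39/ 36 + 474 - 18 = -20569249/ 47652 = -431.66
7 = 7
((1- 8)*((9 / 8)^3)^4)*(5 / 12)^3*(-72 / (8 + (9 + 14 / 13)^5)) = 6117073076837329425 / 4242186339270485082112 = 0.00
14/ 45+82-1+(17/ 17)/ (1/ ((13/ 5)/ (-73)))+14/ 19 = 1023760/ 12483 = 82.01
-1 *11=-11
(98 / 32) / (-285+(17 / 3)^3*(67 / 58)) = -38367 / 937112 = -0.04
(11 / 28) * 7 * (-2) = -11 / 2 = -5.50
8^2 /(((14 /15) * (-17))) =-480 /119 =-4.03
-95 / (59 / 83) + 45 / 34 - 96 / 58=-7793903 / 58174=-133.98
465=465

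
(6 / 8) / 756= 0.00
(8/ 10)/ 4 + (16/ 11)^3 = 21811/ 6655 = 3.28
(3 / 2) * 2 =3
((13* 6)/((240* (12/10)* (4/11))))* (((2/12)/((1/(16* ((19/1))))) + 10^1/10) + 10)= 26455/576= 45.93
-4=-4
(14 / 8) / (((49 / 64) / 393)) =6288 / 7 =898.29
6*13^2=1014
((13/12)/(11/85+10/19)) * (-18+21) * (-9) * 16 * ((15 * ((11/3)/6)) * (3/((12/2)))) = -1154725/353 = -3271.18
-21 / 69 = -7 / 23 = -0.30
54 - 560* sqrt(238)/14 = -563.09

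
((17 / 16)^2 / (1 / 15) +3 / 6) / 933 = 4463 / 238848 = 0.02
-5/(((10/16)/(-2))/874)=13984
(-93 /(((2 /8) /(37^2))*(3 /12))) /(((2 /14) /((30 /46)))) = -213892560 /23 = -9299676.52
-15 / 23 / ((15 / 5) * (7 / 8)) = -40 / 161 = -0.25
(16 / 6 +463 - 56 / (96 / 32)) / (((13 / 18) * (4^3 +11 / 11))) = 8046 / 845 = 9.52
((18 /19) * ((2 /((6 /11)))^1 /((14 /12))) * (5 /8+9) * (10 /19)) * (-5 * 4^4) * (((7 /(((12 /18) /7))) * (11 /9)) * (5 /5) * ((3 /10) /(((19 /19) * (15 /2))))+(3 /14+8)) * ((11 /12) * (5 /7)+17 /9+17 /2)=-133598070848 /53067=-2517535.77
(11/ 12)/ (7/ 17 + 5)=187/ 1104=0.17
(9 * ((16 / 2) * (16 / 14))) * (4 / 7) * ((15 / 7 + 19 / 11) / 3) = 228864 / 3773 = 60.66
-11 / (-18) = 11 / 18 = 0.61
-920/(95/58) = -10672/19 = -561.68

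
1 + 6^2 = 37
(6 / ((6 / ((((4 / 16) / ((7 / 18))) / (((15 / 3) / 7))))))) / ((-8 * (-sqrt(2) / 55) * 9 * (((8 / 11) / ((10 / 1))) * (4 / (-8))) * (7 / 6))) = -1815 * sqrt(2) / 224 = -11.46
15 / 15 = 1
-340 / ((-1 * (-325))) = -68 / 65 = -1.05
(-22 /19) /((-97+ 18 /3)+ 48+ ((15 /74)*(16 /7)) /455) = 518518 /19255417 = 0.03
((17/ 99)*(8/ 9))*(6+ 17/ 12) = 3026/ 2673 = 1.13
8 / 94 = 4 / 47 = 0.09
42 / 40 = 21 / 20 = 1.05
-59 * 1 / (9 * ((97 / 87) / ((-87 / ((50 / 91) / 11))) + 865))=-49668619 / 6553727335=-0.01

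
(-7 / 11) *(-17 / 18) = 119 / 198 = 0.60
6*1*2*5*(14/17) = 840/17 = 49.41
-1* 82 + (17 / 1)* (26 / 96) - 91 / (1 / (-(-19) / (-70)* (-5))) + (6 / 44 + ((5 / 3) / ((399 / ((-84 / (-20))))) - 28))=-764913 / 3344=-228.74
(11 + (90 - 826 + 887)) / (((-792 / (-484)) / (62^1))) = 6138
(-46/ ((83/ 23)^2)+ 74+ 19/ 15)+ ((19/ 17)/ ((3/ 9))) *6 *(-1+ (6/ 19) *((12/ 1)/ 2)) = 9272701/ 103335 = 89.73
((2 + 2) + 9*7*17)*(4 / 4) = 1075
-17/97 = -0.18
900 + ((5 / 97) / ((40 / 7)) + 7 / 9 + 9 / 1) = 6353951 / 6984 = 909.79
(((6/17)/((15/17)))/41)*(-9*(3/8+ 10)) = -747/820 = -0.91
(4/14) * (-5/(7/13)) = -130/49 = -2.65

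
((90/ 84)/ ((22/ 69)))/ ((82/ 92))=23805/ 6314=3.77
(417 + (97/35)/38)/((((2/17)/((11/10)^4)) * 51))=8121465187/79800000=101.77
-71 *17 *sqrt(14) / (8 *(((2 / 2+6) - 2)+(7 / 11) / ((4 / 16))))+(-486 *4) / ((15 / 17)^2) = -62424 / 25 - 13277 *sqrt(14) / 664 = -2571.78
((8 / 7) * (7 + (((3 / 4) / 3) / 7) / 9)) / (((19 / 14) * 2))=3530 / 1197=2.95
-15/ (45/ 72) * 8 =-192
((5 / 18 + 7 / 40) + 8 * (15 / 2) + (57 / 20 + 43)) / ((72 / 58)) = 1109801 / 12960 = 85.63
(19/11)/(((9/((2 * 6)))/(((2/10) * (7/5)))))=532/825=0.64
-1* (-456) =456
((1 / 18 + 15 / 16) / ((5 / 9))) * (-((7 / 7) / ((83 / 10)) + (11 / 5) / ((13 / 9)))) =-97537 / 33200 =-2.94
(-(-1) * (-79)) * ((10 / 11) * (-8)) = 574.55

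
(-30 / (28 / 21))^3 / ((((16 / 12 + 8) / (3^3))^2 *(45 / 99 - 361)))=2192194125 / 8291584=264.39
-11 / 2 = -5.50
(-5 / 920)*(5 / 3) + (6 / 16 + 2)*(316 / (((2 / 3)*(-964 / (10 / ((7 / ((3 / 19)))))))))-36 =-16888897 / 465612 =-36.27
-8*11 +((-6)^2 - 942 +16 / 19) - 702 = -32208 / 19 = -1695.16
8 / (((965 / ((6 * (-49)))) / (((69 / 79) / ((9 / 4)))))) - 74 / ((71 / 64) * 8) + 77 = 366524537 / 5412685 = 67.72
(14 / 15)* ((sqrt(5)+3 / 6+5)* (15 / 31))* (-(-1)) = 14* sqrt(5) / 31+77 / 31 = 3.49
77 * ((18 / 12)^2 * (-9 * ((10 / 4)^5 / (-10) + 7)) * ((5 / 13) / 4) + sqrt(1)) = 6544769 / 13312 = 491.64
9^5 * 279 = 16474671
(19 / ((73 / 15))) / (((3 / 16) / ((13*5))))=98800 / 73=1353.42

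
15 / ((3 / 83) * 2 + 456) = 415 / 12618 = 0.03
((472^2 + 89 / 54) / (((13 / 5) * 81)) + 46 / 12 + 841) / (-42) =-54095519 / 1194102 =-45.30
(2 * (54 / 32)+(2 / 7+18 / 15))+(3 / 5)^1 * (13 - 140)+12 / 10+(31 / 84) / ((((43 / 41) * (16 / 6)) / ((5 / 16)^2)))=-864585573 / 12328960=-70.13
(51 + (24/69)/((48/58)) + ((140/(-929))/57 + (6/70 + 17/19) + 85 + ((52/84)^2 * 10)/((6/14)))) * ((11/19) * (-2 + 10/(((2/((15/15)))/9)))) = 3643.09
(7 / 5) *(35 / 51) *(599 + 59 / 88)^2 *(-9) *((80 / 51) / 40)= -136454143609 / 1119008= -121942.06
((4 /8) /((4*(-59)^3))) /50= -1 /82151600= -0.00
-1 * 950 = -950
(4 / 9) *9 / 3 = 4 / 3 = 1.33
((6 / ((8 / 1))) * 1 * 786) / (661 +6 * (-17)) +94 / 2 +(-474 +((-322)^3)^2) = 1246169259068093265 / 1118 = 1114641555517078.05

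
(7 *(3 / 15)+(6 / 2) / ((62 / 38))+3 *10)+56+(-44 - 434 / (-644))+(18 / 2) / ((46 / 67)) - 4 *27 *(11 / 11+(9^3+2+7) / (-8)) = 35343486 / 3565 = 9914.02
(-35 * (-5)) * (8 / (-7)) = -200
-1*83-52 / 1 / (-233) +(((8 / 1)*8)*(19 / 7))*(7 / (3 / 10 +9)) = 1039589 / 21669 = 47.98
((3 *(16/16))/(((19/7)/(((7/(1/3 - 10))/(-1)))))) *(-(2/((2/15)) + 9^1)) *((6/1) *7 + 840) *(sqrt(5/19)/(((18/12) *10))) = -3111696 *sqrt(95)/52345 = -579.41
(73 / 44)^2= 5329 / 1936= 2.75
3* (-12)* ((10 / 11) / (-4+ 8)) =-90 / 11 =-8.18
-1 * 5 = -5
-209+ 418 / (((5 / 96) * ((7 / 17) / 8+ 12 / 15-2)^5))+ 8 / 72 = -1004372495316143080 / 237741497351919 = -4224.64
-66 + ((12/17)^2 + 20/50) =-94072/1445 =-65.10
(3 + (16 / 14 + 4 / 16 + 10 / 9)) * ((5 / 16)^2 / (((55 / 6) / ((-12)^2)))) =20805 / 2464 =8.44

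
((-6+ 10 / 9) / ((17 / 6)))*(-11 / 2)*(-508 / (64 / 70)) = -537845 / 102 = -5272.99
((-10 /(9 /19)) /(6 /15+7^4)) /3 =-950 /324189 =-0.00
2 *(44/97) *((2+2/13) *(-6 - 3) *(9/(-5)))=31.65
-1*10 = -10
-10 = -10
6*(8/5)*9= 432/5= 86.40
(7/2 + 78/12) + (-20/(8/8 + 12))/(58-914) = 27825/2782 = 10.00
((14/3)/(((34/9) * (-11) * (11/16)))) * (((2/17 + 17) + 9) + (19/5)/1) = -854448/174845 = -4.89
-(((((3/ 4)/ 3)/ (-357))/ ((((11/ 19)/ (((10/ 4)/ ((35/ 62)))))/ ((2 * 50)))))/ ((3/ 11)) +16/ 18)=2687/ 2499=1.08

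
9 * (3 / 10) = 27 / 10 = 2.70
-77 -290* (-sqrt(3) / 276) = -77 + 145* sqrt(3) / 138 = -75.18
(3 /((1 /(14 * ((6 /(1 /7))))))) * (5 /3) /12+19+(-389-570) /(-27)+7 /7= 8114 /27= 300.52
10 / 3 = 3.33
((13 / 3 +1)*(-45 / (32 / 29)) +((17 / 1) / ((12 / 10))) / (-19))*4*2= -99520 / 57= -1745.96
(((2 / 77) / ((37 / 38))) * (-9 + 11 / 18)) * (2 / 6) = -5738 / 76923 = -0.07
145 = 145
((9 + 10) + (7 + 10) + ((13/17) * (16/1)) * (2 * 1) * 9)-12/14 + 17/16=488263/1904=256.44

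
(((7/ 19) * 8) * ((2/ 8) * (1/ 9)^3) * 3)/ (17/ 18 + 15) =4/ 21033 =0.00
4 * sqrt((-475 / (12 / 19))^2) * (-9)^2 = 243675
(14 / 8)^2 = 3.06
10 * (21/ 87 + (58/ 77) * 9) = 156770/ 2233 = 70.21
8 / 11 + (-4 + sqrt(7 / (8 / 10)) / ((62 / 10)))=-36 / 11 + 5 * sqrt(35) / 62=-2.80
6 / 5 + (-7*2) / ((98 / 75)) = -9.51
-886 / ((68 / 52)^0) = -886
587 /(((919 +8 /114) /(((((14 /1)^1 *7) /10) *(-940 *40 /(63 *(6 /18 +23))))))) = -8387056 /52387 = -160.10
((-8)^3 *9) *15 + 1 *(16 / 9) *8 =-621952 / 9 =-69105.78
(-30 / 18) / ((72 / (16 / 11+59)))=-1.40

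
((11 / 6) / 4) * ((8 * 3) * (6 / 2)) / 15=11 / 5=2.20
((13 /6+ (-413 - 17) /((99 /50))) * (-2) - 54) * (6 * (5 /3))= 372250 /99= 3760.10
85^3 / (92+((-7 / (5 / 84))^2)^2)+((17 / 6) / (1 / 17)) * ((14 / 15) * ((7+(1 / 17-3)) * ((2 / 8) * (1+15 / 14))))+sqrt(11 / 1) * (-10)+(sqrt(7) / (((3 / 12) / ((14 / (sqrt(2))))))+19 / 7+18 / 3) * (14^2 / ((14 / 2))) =-10 * sqrt(11)+1213899880971571 / 3586169131080+784 * sqrt(14) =3238.79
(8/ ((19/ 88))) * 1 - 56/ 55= 37656/ 1045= 36.03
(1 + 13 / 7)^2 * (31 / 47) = 5.38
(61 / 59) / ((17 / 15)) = 915 / 1003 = 0.91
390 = 390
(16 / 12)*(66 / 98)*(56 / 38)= 176 / 133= 1.32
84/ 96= 7/ 8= 0.88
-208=-208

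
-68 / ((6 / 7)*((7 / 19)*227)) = -646 / 681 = -0.95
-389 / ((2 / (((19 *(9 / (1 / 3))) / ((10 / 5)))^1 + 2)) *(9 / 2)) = -201113 / 18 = -11172.94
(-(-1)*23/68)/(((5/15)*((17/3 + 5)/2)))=207/1088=0.19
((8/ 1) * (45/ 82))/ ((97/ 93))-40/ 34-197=-13113933/ 67609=-193.97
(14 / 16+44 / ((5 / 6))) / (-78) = -2147 / 3120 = -0.69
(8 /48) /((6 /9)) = 0.25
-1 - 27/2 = -29/2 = -14.50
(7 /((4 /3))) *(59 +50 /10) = 336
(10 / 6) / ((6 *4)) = 5 / 72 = 0.07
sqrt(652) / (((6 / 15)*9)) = 7.09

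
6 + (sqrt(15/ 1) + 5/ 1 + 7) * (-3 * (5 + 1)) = -210 - 18 * sqrt(15) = -279.71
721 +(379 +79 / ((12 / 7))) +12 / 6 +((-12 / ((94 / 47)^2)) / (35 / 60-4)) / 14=1148.15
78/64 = 39/32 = 1.22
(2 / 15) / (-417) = -2 / 6255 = -0.00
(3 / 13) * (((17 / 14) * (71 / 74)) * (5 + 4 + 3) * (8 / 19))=86904 / 63973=1.36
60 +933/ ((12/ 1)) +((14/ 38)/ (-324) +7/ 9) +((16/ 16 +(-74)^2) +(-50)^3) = -367465409/ 3078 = -119384.47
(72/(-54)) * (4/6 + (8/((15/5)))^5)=-131720/729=-180.69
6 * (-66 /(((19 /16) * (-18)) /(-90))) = -31680 /19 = -1667.37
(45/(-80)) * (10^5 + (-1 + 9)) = -112509/2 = -56254.50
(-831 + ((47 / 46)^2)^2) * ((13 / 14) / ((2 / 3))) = -144919563945 / 125368768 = -1155.95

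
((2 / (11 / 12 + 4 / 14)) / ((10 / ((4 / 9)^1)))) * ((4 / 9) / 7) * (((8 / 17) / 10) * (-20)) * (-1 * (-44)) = -45056 / 231795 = -0.19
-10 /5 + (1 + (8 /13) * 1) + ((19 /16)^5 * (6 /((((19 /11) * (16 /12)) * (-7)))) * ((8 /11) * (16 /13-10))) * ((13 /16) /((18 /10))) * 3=1375117595 /190840832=7.21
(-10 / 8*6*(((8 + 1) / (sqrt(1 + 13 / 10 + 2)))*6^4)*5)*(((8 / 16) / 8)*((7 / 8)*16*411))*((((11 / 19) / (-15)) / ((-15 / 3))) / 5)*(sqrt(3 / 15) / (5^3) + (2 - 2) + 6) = 23070663*sqrt(430)*(-3750 - sqrt(5)) / 2553125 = -703092.36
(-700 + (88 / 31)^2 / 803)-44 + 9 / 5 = -742.19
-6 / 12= -1 / 2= -0.50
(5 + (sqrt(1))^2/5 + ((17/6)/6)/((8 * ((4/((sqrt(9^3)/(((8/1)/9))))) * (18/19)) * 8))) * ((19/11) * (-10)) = -90.84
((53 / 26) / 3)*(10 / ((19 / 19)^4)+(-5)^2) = 1855 / 78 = 23.78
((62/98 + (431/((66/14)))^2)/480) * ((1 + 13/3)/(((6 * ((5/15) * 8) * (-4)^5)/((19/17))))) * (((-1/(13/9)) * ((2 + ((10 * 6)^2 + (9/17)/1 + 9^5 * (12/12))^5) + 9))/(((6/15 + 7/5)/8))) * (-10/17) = -164965901898078889321152871588693086425/14905260135589824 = -11067629843251369434518.56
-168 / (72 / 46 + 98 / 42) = -11592 / 269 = -43.09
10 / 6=5 / 3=1.67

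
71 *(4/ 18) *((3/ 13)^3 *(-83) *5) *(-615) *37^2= 67749516.91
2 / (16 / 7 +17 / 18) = 252 / 407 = 0.62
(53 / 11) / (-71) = -53 / 781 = -0.07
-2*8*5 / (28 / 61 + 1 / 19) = -156.36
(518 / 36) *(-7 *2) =-1813 / 9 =-201.44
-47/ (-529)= 47/ 529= 0.09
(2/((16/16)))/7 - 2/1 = -1.71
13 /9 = 1.44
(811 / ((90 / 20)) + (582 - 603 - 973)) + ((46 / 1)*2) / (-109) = -799144 / 981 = -814.62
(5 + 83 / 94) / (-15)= -553 / 1410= -0.39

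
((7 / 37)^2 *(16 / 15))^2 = 614656 / 421686225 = 0.00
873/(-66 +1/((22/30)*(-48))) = -153648/11621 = -13.22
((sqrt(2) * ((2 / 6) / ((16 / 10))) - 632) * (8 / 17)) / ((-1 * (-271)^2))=5056 / 1248497 - 5 * sqrt(2) / 3745491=0.00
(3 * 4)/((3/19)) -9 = 67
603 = 603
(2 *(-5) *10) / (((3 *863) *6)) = -50 / 7767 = -0.01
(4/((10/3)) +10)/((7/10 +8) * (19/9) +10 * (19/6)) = 336/1501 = 0.22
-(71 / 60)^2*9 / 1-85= -39041 / 400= -97.60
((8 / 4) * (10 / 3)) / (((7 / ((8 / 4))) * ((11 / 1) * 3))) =40 / 693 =0.06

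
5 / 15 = 1 / 3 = 0.33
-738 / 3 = -246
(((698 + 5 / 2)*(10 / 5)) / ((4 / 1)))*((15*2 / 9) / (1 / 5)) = 5837.50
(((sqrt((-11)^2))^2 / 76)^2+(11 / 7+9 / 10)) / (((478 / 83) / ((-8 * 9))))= -756008073 / 12079060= -62.59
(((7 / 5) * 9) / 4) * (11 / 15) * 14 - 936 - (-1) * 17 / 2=-22379 / 25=-895.16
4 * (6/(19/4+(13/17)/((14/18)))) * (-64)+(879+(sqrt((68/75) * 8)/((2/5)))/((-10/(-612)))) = 204 * sqrt(102)/5+1667655/2729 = 1023.15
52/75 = 0.69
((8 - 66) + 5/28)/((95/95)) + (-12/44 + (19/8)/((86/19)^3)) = -22751865299/391810496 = -58.07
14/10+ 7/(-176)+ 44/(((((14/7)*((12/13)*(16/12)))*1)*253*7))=194147/141680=1.37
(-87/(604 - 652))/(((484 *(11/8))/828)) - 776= -2059709/2662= -773.74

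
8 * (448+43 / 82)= 147116 / 41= 3588.20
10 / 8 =5 / 4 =1.25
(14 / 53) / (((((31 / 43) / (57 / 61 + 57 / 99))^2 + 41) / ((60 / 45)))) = 136701747200 / 16002000517233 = 0.01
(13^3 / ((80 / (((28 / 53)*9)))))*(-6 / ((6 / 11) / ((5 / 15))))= -478.78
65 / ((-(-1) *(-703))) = -65 / 703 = -0.09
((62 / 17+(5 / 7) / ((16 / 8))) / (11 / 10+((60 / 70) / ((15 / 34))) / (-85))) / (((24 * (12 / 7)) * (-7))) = -23825 / 1845792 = -0.01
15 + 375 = 390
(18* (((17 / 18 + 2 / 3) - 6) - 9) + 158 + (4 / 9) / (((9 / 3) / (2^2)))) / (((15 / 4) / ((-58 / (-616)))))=-12905 / 6237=-2.07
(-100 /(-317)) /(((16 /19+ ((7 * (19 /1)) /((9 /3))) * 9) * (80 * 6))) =95 /57797976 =0.00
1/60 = 0.02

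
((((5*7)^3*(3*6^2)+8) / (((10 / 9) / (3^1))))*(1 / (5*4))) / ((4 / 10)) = 31255929 / 20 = 1562796.45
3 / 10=0.30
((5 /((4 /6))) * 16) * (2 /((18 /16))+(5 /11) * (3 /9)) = 7640 /33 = 231.52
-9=-9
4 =4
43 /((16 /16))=43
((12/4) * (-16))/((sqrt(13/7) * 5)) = -48 * sqrt(91)/65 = -7.04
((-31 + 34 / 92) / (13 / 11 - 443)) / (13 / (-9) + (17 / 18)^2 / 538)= -4169231 / 86765775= -0.05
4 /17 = 0.24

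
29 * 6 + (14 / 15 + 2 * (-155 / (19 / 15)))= -19894 / 285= -69.80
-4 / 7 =-0.57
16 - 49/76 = 1167/76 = 15.36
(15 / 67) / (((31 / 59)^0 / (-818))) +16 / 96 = -73553 / 402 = -182.97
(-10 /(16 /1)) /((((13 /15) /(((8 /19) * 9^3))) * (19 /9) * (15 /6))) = -196830 /4693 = -41.94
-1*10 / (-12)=5 / 6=0.83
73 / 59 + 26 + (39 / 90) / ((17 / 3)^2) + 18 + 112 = 26812831 / 170510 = 157.25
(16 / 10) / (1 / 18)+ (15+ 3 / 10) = 441 / 10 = 44.10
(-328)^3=-35287552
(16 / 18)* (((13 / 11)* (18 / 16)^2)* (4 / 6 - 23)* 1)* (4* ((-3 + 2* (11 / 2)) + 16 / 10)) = -62712 / 55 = -1140.22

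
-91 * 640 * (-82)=4775680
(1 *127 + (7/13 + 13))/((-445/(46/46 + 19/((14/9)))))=-9657/2314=-4.17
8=8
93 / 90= 1.03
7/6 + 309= 1861/6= 310.17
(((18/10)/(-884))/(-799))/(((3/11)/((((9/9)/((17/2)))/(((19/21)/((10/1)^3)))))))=69300/57035017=0.00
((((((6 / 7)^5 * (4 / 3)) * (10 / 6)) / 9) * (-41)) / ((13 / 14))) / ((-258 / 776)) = 20362240 / 1342159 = 15.17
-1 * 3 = -3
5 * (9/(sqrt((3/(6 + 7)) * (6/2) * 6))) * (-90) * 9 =-17884.32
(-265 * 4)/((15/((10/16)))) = -265/6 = -44.17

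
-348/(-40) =87/10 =8.70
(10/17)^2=100/289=0.35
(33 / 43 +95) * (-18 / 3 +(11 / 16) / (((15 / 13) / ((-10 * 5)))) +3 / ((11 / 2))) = -19158995 / 5676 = -3375.44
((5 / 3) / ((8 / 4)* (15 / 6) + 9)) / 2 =5 / 84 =0.06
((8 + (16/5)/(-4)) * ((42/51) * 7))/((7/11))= 5544/85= 65.22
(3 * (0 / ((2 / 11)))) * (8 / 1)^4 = 0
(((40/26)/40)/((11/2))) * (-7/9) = -7/1287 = -0.01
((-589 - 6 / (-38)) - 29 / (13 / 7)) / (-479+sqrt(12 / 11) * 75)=22395150 * sqrt(33) / 606718697+786666969 / 606718697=1.51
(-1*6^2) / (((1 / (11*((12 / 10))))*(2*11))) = -108 / 5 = -21.60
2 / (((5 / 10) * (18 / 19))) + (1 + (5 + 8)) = 164 / 9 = 18.22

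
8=8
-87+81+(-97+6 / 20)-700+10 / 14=-56139 / 70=-801.99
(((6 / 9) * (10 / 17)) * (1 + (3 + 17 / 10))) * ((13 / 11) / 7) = 494 / 1309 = 0.38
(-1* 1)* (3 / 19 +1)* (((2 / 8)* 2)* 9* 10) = -990 / 19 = -52.11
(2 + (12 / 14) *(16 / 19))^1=362 / 133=2.72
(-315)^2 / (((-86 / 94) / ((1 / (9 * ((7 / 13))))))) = -962325 / 43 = -22379.65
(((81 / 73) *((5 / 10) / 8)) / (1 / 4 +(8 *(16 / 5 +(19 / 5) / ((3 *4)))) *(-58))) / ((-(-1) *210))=-81 / 400170232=-0.00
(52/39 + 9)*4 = 124/3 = 41.33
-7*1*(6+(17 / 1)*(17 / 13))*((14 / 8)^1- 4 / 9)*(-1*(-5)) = -603715 / 468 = -1289.99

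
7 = 7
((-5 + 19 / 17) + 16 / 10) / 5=-0.46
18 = 18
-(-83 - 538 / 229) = 19545 / 229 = 85.35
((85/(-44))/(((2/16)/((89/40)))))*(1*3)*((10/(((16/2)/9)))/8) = -204255/1408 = -145.07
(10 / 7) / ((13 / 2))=20 / 91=0.22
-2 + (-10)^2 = 98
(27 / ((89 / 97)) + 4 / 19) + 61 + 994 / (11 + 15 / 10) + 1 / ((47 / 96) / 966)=2143.26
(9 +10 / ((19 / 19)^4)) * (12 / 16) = 57 / 4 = 14.25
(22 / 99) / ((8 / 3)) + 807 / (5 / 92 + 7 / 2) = 297085 / 1308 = 227.13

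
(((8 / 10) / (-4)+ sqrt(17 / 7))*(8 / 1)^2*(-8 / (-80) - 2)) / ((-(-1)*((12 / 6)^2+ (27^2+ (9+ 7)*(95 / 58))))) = 17632 / 550425 - 17632*sqrt(119) / 770595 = -0.22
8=8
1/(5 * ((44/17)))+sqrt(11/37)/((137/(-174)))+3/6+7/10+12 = 2921/220-174 * sqrt(407)/5069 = 12.58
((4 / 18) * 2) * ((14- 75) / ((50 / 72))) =-39.04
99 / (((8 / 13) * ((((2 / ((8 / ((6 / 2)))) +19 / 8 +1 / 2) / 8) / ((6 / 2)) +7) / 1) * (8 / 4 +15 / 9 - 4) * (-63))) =10296 / 9611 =1.07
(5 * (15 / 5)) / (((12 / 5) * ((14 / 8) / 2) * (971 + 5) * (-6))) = -25 / 20496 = -0.00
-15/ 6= -2.50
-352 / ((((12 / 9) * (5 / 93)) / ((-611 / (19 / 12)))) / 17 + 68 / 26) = -278205408 / 2067077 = -134.59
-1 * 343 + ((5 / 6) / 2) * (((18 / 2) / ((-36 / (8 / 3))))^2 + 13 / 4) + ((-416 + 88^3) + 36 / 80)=1470344377 / 2160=680714.99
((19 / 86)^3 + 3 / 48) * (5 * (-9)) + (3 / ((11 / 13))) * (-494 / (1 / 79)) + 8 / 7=-13553416993745 / 97952624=-138367.06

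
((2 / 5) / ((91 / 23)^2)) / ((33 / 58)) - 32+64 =43785044 / 1366365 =32.04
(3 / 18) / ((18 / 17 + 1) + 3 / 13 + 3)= 221 / 7014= 0.03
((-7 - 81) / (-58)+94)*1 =2770 / 29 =95.52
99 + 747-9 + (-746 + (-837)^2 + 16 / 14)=4904628 / 7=700661.14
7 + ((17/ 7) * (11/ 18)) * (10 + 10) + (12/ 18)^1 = 2353/ 63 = 37.35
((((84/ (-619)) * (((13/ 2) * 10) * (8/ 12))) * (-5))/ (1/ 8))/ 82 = 72800/ 25379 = 2.87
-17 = -17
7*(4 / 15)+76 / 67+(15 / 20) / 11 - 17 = -616021 / 44220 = -13.93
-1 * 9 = -9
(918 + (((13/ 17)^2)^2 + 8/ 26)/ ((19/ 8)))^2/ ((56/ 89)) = 7984715235552016154009/ 5958175800051566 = 1340127.50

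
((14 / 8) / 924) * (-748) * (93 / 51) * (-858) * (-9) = -39897 / 2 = -19948.50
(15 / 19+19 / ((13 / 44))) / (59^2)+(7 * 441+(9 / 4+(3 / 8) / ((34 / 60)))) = 90329290685 / 29233438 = 3089.93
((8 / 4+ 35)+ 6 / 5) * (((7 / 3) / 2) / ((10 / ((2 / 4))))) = 1337 / 600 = 2.23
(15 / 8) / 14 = 15 / 112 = 0.13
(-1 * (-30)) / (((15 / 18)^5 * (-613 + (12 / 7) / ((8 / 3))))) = -653184 / 5358125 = -0.12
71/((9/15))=355/3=118.33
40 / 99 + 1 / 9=17 / 33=0.52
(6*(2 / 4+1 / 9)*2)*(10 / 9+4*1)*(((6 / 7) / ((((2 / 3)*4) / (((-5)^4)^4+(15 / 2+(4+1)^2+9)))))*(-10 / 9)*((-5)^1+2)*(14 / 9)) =772094726772490 / 81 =9532033663857.90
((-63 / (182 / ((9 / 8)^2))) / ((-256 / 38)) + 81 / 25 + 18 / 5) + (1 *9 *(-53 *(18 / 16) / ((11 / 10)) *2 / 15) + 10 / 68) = -57746174191 / 995737600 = -57.99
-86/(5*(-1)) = 86/5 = 17.20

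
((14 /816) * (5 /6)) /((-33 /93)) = -1085 /26928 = -0.04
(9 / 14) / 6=3 / 28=0.11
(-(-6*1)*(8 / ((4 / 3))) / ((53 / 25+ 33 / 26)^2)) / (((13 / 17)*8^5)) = 1243125 / 9939372032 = 0.00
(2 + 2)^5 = 1024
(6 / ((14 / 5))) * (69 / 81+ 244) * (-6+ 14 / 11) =-2480.32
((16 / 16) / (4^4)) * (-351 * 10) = -1755 / 128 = -13.71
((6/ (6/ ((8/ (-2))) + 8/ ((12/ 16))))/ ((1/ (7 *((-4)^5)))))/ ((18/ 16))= -229376/ 55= -4170.47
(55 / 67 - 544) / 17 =-36393 / 1139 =-31.95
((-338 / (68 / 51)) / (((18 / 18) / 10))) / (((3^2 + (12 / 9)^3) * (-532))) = 68445 / 163324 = 0.42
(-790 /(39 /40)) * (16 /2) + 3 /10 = -2527883 /390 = -6481.75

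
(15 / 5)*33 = 99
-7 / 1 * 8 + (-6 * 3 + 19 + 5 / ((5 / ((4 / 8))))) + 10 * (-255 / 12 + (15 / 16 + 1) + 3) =-1741 / 8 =-217.62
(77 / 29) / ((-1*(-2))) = 77 / 58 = 1.33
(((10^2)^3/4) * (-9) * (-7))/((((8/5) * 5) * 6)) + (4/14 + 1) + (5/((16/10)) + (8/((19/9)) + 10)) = 328143.20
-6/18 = -1/3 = -0.33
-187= -187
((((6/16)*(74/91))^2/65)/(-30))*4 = -4107/21530600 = -0.00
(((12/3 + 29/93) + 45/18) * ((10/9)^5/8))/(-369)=-7918750/2026384533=-0.00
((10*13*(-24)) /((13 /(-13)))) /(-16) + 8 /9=-1747 /9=-194.11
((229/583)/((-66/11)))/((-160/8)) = 229/69960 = 0.00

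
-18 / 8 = -9 / 4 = -2.25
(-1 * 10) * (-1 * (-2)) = -20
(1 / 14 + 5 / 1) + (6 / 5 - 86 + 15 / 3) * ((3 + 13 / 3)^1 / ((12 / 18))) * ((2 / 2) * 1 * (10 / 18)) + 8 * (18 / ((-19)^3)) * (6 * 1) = -482.72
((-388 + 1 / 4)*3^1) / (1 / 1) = -4653 / 4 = -1163.25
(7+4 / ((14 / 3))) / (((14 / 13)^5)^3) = 2815224115774991635 / 1088976668904685568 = 2.59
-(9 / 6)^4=-81 / 16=-5.06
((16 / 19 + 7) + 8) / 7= 43 / 19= 2.26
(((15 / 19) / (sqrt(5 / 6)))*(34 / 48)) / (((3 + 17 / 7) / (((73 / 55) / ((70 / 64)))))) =2482*sqrt(30) / 99275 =0.14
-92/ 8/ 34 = -0.34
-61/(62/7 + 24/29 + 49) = -12383/11913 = -1.04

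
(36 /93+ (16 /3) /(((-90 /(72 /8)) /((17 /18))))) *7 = -3416 /4185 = -0.82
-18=-18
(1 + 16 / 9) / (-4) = -25 / 36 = -0.69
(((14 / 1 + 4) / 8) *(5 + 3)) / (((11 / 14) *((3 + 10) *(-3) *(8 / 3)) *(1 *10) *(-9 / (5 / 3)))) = 7 / 1716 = 0.00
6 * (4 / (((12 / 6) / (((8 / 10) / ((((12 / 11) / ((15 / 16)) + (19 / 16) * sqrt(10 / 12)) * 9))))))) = 5767168 / 831331 - 2942720 * sqrt(30) / 2493993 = 0.47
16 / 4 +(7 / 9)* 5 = 71 / 9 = 7.89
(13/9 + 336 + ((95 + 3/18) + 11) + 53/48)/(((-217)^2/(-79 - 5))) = -64039/80724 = -0.79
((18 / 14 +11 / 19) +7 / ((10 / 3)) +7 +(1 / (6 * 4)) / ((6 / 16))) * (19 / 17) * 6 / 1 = 132577 / 1785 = 74.27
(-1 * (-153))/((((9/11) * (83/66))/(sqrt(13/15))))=4114 * sqrt(195)/415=138.43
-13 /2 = -6.50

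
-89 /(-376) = 89 /376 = 0.24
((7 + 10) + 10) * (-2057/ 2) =-55539/ 2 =-27769.50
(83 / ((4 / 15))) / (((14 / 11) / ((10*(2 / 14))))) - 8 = 66907 / 196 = 341.36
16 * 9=144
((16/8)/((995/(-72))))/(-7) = 144/6965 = 0.02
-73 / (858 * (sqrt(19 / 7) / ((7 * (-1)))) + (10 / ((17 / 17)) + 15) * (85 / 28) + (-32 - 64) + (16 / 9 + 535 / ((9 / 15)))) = -28340270532 / 320922223591 - 568215648 * sqrt(133) / 320922223591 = -0.11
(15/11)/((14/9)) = 135/154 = 0.88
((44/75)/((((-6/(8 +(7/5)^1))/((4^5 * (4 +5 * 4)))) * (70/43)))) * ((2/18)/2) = -91058176/118125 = -770.86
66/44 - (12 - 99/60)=-177/20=-8.85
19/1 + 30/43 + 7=1148/43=26.70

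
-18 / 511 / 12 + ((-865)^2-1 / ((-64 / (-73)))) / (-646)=-1287893427 / 1111936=-1158.24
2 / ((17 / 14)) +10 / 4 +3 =243 / 34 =7.15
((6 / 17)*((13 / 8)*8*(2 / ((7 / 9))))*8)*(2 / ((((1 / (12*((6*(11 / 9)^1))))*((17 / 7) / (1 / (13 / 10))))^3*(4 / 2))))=2043974.38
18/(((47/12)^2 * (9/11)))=1.43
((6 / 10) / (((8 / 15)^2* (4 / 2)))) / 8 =135 / 1024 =0.13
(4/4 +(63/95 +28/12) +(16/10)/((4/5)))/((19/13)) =22217/5415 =4.10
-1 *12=-12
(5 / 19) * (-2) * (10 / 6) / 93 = -50 / 5301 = -0.01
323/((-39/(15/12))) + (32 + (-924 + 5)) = -139987/156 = -897.35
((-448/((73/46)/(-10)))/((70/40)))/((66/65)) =3827200/2409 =1588.71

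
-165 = -165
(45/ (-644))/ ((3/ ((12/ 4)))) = -45/ 644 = -0.07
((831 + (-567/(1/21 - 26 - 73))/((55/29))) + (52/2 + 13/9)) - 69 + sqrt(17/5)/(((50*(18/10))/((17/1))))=17*sqrt(85)/450 + 815138177/1028610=792.81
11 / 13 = 0.85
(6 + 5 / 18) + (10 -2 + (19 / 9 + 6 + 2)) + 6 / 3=475 / 18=26.39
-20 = -20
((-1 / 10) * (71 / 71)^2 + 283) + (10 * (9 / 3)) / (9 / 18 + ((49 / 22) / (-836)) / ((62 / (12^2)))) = 241886223 / 703870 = 343.65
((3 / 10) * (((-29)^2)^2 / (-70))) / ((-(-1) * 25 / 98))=-14852901 / 1250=-11882.32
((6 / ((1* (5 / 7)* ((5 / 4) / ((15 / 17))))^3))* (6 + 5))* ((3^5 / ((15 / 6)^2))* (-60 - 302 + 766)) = 15361351391232 / 15353125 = 1000535.81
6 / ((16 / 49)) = 147 / 8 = 18.38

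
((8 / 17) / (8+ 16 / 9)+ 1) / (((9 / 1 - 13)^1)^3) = -49 / 2992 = -0.02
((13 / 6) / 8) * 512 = 416 / 3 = 138.67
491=491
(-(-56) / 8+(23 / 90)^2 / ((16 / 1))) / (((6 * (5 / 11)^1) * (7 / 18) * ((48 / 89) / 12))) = 888666691 / 6048000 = 146.94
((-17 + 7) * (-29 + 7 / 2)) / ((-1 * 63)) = -85 / 21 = -4.05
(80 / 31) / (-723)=-80 / 22413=-0.00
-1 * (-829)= 829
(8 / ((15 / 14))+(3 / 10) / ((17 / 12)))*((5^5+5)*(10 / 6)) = 6128540 / 153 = 40055.82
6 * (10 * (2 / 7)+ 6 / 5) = 852 / 35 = 24.34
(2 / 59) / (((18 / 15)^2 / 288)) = 400 / 59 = 6.78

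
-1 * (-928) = 928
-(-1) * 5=5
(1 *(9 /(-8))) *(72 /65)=-81 /65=-1.25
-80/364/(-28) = 5/637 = 0.01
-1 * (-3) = 3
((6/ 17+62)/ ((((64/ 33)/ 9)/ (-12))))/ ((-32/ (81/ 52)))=19125315/ 113152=169.02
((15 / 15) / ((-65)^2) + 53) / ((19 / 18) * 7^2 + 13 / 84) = 56429352 / 55233425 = 1.02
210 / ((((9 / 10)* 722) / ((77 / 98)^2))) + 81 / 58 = 350893 / 219849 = 1.60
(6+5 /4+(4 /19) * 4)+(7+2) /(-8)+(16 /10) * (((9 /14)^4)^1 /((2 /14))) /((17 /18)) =8.99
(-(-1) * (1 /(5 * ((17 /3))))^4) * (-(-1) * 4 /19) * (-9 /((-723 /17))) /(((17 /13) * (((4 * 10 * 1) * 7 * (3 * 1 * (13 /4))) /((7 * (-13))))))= -2106 /1195133309375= -0.00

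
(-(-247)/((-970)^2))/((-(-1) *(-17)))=-247/15995300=-0.00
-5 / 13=-0.38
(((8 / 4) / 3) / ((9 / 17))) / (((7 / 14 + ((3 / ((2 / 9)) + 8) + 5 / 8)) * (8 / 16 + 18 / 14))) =3808 / 122175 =0.03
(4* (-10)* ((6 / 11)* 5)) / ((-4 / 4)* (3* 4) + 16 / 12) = 225 / 22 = 10.23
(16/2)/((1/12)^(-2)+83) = 8/227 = 0.04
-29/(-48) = 29/48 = 0.60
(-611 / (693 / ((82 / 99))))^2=2510210404 / 4706920449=0.53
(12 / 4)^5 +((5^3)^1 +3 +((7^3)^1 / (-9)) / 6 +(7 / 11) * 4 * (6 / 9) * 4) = 220633 / 594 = 371.44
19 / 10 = 1.90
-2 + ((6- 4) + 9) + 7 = 16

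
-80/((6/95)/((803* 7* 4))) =-28479733.33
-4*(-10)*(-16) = -640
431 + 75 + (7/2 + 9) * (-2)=481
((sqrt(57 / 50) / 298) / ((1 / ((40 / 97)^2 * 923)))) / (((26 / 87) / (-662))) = -163566960 * sqrt(114) / 1401941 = -1245.71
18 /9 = 2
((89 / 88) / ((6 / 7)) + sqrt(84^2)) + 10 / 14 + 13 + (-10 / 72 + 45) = 1593959 / 11088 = 143.76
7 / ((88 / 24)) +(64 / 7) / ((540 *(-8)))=19823 / 10395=1.91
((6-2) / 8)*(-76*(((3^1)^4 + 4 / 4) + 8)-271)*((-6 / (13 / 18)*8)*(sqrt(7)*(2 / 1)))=472608*sqrt(7)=1250403.24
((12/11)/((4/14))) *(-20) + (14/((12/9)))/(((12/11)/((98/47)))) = -116417/2068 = -56.29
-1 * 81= -81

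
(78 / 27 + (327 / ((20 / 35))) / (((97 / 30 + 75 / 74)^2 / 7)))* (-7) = -314979895097 / 199996164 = -1574.93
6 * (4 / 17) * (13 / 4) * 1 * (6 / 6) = 78 / 17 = 4.59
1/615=0.00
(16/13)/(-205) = -16/2665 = -0.01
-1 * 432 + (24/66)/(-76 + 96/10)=-394421/913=-432.01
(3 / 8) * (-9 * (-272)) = 918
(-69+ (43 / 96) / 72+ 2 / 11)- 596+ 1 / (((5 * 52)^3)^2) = -60995158116811749703 / 91747985472000000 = -664.81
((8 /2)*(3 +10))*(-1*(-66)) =3432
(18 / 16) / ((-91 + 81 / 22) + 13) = -33 / 2180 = -0.02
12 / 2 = 6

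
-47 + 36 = -11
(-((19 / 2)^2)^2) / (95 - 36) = -130321 / 944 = -138.05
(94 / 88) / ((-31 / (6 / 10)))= -141 / 6820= -0.02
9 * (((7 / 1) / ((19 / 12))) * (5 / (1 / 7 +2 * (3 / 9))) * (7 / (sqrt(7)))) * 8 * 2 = 1270080 * sqrt(7) / 323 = 10403.45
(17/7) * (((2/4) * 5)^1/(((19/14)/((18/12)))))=255/38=6.71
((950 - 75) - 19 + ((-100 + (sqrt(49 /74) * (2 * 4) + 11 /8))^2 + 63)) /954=8436607 /753024 - 1841 * sqrt(74) /11766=9.86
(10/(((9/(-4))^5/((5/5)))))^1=-10240/59049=-0.17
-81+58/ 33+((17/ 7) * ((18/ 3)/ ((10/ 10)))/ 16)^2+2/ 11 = -8095991/ 103488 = -78.23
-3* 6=-18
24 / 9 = 8 / 3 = 2.67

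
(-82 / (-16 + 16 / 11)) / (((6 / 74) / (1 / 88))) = 1517 / 1920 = 0.79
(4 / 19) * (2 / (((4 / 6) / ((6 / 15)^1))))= 24 / 95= 0.25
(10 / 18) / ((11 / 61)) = 3.08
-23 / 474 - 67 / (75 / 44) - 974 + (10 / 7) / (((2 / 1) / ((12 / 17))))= -476090607 / 470050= -1012.85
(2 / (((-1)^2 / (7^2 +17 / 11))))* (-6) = -6672 / 11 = -606.55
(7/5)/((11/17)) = 119/55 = 2.16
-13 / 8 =-1.62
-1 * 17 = -17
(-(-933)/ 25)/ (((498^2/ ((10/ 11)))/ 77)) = 2177/ 206670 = 0.01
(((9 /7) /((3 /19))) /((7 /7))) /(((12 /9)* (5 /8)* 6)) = 57 /35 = 1.63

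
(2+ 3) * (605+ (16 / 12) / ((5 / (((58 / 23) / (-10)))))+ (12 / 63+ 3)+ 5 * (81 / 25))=2512901 / 805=3121.62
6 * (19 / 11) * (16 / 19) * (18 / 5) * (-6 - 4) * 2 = -6912 / 11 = -628.36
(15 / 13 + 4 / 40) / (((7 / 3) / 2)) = 489 / 455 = 1.07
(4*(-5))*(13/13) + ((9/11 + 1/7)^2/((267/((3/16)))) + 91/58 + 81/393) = -18.22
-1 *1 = -1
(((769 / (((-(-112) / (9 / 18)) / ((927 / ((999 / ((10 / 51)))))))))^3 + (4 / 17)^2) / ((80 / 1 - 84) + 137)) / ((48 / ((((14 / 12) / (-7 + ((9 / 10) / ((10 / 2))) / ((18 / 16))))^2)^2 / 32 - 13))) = -35138892119253856407316948143397 / 57698673984414058294882908015427584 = -0.00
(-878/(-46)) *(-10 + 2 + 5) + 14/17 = -22067/391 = -56.44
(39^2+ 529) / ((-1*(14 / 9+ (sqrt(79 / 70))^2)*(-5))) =258300 / 1691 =152.75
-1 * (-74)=74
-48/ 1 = -48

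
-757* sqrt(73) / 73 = -88.60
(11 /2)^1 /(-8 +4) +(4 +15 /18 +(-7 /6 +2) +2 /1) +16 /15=883 /120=7.36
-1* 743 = -743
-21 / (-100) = 21 / 100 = 0.21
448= 448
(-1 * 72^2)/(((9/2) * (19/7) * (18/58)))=-25984/19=-1367.58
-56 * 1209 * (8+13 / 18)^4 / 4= -1713964000021 / 17496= -97963191.59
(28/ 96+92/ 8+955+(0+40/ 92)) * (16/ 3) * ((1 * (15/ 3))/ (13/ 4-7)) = -4271272/ 621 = -6878.05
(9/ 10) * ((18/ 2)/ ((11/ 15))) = 243/ 22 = 11.05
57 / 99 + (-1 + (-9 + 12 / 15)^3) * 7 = -3866.00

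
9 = 9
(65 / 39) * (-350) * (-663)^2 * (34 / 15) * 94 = -54633542600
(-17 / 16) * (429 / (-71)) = 7293 / 1136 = 6.42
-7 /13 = -0.54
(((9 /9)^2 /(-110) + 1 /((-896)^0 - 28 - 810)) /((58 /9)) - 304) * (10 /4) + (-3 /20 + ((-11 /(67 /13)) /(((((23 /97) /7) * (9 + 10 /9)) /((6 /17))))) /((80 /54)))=-23677406227351 /31087455960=-761.64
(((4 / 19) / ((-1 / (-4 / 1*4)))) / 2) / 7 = 32 / 133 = 0.24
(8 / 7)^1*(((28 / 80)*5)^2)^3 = 16807 / 512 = 32.83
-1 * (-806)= 806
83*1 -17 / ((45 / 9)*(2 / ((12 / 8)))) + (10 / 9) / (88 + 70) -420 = -4828301 / 14220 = -339.54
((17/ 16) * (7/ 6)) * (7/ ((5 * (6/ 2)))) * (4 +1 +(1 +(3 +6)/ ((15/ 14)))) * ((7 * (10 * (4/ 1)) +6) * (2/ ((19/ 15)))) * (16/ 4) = 1429428/ 95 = 15046.61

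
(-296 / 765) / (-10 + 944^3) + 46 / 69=214514255222 / 321771383055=0.67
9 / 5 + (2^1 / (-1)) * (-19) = 199 / 5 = 39.80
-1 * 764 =-764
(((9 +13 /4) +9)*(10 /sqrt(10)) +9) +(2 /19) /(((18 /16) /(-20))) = 1219 /171 +85*sqrt(10) /4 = 74.33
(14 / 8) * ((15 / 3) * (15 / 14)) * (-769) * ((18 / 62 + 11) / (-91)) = 1441875 / 1612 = 894.46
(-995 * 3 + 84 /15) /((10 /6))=-44691 /25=-1787.64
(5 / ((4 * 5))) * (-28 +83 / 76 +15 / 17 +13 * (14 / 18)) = -185053 / 46512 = -3.98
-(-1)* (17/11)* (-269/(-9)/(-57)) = -4573/5643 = -0.81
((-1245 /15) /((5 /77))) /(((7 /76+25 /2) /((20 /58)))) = -88312 /2523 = -35.00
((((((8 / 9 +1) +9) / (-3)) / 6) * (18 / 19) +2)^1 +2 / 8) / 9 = 1147 / 6156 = 0.19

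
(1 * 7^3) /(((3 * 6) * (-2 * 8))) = -343 /288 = -1.19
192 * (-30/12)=-480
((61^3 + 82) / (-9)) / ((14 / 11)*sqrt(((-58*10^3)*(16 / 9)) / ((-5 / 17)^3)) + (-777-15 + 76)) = -594450934*sqrt(493) / 1235745669-4917957517 / 1647660892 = -13.67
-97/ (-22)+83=1923/ 22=87.41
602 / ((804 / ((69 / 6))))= 6923 / 804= 8.61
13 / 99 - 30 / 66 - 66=-6566 / 99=-66.32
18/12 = 3/2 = 1.50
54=54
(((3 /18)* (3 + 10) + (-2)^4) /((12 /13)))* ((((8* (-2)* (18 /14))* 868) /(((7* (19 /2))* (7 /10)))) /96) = -219635 /2793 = -78.64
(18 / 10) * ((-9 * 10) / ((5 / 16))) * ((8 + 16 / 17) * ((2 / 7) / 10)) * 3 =-1181952 / 2975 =-397.29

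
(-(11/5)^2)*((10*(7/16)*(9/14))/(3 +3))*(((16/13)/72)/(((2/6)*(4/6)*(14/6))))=-1089/14560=-0.07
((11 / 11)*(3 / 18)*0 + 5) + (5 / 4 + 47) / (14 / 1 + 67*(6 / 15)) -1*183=-144283 / 816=-176.82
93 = 93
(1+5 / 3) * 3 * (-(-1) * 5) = 40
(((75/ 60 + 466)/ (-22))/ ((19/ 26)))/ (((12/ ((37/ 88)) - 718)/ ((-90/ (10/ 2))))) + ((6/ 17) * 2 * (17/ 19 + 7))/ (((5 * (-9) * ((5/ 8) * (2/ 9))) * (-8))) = -0.65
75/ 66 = 25/ 22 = 1.14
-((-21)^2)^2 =-194481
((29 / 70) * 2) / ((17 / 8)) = 232 / 595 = 0.39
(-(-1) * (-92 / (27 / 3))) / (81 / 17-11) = 782 / 477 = 1.64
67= 67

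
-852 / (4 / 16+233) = -1136 / 311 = -3.65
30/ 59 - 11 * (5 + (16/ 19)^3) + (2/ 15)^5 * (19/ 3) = -56292197644577/ 921913903125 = -61.06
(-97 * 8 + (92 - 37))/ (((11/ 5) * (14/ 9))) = -210.68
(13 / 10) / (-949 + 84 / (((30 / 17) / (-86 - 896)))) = -13 / 476922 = -0.00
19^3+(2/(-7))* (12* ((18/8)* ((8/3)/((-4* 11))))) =528179/77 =6859.47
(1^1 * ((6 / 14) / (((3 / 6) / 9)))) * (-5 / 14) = -135 / 49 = -2.76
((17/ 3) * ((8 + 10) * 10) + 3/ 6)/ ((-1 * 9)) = -2041/ 18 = -113.39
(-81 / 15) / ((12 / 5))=-9 / 4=-2.25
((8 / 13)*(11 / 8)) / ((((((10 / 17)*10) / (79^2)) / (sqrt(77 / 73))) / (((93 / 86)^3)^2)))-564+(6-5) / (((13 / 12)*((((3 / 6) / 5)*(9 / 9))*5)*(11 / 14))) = -80316 / 143+755080892427274083*sqrt(5621) / 38393430614406400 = 912.84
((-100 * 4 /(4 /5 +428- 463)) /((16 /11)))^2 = 1890625 /29241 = 64.66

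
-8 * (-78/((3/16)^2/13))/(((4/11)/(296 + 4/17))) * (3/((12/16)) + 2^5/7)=191732203520/119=1611194987.56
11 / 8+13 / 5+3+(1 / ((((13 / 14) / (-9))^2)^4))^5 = 41388700991616443535611801536833257797342042337914515092364105249603949729790024185719 / 14447545923381257837196835105653606261772704040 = 2864756492978841017732275000000000000000.00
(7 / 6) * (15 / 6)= 35 / 12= 2.92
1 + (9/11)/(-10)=101/110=0.92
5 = 5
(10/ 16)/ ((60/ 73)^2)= 5329/ 5760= 0.93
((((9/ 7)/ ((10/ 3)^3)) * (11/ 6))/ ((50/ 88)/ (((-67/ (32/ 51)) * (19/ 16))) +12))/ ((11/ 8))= 57846393/ 14991613000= 0.00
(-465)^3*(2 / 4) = -100544625 / 2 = -50272312.50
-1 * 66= -66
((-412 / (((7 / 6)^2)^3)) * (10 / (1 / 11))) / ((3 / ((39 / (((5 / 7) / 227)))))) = -1247948342784 / 16807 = -74251701.24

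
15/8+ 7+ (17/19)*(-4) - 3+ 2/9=3445/1368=2.52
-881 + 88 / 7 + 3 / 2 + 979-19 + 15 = 1513 / 14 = 108.07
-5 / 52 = -0.10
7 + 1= 8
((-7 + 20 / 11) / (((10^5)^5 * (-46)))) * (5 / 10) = 57 / 10120000000000000000000000000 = 0.00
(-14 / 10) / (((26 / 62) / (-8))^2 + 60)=-430528 / 18452045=-0.02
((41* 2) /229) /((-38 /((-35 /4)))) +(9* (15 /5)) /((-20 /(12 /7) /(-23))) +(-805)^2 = 394770422377 /609140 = 648078.31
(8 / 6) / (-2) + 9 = 25 / 3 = 8.33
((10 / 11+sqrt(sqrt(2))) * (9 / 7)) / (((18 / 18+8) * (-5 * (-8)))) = 1 / 308+2^(1 / 4) / 280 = 0.01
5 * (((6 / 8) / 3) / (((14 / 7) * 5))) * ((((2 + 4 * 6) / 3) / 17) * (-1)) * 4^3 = -4.08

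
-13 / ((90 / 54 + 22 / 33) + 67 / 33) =-143 / 48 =-2.98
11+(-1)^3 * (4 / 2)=9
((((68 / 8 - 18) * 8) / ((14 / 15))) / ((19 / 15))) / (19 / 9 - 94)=4050 / 5789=0.70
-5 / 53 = -0.09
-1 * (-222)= 222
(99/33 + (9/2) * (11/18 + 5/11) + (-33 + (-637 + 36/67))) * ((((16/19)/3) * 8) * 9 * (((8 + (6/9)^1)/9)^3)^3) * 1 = -338904407318150103040/35593747194090987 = -9521.46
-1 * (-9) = 9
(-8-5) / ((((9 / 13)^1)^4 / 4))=-1485172 / 6561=-226.36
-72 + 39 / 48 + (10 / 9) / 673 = -6898763 / 96912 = -71.19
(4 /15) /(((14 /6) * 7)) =4 /245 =0.02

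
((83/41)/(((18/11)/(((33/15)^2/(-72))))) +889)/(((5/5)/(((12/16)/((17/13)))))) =15350882651/30110400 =509.82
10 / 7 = 1.43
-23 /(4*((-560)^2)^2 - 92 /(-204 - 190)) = -4531 /77495828480046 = -0.00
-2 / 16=-1 / 8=-0.12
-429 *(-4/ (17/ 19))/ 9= 10868/ 51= 213.10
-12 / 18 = -2 / 3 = -0.67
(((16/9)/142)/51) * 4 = 32/32589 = 0.00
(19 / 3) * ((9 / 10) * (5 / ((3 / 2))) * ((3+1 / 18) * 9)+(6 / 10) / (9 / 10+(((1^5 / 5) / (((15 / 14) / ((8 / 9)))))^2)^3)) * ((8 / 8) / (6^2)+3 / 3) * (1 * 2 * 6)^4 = 1911221314580219952771360 / 170257092225448493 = 11225501.91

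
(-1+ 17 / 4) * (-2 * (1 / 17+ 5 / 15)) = -130 / 51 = -2.55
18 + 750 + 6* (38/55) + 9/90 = 84947/110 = 772.25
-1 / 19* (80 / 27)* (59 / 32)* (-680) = 195.52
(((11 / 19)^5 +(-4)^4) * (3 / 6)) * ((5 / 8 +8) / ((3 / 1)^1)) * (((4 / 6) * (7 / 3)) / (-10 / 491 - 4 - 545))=-1.04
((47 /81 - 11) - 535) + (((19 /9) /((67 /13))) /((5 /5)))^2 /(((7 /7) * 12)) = -2379773363 /4363308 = -545.41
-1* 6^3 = -216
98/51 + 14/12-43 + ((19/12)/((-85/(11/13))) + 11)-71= -1325039/13260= -99.93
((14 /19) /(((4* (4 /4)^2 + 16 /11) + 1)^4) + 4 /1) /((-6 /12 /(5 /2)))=-9657463650 /482821939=-20.00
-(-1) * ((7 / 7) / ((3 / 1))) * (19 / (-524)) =-19 / 1572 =-0.01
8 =8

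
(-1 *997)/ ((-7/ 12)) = 11964/ 7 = 1709.14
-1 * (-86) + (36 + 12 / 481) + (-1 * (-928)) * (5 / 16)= 198184 / 481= 412.02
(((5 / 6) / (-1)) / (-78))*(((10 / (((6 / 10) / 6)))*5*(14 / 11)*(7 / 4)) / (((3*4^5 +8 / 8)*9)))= 4375 / 10169874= 0.00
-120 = -120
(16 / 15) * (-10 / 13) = -32 / 39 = -0.82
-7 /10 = -0.70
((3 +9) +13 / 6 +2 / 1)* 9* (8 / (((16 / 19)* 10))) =5529 / 40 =138.22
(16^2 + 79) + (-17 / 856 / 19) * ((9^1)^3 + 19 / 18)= 97848523 / 292752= 334.24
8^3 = 512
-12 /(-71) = 12 /71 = 0.17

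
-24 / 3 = -8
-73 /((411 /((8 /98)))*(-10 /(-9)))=-438 /33565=-0.01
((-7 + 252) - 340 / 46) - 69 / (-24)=44249 / 184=240.48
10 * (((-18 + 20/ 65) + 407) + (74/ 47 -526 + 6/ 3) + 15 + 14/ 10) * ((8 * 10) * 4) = -228206720/ 611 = -373497.09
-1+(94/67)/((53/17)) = -1953/3551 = -0.55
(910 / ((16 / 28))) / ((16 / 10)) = 15925 / 16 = 995.31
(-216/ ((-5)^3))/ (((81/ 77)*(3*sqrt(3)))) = 616*sqrt(3)/ 3375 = 0.32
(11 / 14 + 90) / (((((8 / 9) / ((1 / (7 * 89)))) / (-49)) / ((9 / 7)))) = -102951 / 9968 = -10.33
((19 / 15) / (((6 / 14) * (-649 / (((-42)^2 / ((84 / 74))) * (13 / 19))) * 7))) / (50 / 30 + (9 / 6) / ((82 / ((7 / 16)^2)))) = -0.41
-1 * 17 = -17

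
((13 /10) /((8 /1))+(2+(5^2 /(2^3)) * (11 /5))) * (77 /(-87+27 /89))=-1651573 /205760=-8.03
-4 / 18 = -2 / 9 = -0.22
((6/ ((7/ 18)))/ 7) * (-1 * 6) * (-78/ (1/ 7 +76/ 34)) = 859248/ 1981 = 433.74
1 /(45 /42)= 14 /15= 0.93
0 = 0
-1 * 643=-643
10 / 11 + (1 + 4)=65 / 11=5.91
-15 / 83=-0.18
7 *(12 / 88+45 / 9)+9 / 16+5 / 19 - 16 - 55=-114431 / 3344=-34.22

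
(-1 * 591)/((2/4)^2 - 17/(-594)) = -702108/331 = -2121.17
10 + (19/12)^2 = 1801/144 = 12.51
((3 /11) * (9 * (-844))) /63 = -2532 /77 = -32.88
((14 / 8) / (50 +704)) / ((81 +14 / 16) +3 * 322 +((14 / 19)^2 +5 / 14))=0.00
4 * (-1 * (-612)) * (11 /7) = 26928 /7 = 3846.86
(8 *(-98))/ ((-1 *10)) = 392/ 5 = 78.40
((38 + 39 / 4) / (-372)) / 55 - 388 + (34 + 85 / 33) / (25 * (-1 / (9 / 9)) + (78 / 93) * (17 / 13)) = -23622590411 / 60643440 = -389.53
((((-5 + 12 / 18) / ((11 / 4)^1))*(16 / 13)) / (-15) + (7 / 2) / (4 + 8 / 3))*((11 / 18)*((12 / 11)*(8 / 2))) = 2591 / 1485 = 1.74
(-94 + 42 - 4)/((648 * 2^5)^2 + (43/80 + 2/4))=-4480/34398535763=-0.00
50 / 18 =25 / 9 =2.78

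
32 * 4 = 128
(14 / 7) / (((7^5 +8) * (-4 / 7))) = -7 / 33630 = -0.00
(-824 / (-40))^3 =1092727 / 125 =8741.82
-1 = -1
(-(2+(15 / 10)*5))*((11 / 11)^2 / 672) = -19 / 1344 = -0.01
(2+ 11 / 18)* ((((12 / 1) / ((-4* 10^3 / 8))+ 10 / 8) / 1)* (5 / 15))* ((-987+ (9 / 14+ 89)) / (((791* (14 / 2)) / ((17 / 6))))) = -6153194081 / 12557916000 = -0.49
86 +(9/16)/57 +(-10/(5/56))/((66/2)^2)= 28440035/331056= 85.91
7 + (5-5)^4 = 7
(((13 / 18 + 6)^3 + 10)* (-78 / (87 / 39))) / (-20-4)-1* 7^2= 276100801 / 676512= 408.12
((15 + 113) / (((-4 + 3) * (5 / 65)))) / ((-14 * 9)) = 832 / 63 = 13.21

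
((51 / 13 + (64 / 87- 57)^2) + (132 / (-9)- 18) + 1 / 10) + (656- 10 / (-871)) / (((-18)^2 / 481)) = 406525604486 / 98888985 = 4110.93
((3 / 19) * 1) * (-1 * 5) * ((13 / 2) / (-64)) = 0.08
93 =93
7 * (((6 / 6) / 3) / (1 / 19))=133 / 3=44.33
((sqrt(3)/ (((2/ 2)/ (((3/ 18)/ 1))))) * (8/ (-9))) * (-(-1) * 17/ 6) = -34 * sqrt(3)/ 81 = -0.73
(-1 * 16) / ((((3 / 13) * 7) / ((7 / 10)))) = -104 / 15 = -6.93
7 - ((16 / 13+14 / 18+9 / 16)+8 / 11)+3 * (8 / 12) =117409 / 20592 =5.70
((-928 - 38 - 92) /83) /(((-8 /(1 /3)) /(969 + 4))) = 514717 /996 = 516.78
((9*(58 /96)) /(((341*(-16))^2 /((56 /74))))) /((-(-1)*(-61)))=-609 /268744926208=-0.00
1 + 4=5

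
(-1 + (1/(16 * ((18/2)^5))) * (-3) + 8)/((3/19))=41885405/944784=44.33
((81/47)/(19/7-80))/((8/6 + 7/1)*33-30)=-81/889945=-0.00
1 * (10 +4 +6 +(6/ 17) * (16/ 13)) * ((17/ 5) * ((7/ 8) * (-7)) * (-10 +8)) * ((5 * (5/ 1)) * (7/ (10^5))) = 1.49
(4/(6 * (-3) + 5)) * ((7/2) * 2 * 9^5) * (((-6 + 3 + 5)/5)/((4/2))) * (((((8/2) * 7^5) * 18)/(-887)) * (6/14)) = 857465173152/57655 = 14872347.12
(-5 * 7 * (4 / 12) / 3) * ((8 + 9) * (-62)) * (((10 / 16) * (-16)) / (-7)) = 52700 / 9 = 5855.56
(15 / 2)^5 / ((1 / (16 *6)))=2278125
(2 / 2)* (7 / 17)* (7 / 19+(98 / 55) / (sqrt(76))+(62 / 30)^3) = 343* sqrt(19) / 17765+4127578 / 1090125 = 3.87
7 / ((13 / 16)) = 112 / 13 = 8.62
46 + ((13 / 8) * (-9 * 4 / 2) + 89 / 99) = 6989 / 396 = 17.65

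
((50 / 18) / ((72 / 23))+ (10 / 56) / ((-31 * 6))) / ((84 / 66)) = 85690 / 123039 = 0.70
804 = 804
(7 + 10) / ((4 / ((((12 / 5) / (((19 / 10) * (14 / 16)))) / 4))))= 204 / 133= 1.53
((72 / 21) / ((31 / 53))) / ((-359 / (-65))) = 1.06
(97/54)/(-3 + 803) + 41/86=889771/1857600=0.48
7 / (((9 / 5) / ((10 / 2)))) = 175 / 9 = 19.44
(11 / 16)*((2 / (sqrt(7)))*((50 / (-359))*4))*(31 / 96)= -8525*sqrt(7) / 241248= -0.09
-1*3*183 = -549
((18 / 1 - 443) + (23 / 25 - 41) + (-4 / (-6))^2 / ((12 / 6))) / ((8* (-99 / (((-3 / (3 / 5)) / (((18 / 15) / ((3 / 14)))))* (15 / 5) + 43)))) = 118085497 / 4989600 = 23.67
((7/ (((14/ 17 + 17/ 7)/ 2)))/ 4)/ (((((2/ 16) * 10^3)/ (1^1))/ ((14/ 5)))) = 5831/ 241875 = 0.02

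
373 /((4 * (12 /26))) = 4849 /24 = 202.04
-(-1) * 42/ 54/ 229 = 7/ 2061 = 0.00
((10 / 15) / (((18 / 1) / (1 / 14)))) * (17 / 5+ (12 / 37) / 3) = 649 / 69930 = 0.01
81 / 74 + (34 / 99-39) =-275179 / 7326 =-37.56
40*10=400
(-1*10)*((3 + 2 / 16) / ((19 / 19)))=-125 / 4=-31.25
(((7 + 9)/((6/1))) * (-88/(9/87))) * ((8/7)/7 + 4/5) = -4818176/2205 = -2185.11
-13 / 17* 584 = -7592 / 17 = -446.59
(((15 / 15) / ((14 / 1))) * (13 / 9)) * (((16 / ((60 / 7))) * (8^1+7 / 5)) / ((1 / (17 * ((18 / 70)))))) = 20774 / 2625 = 7.91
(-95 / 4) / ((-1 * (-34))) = -95 / 136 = -0.70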